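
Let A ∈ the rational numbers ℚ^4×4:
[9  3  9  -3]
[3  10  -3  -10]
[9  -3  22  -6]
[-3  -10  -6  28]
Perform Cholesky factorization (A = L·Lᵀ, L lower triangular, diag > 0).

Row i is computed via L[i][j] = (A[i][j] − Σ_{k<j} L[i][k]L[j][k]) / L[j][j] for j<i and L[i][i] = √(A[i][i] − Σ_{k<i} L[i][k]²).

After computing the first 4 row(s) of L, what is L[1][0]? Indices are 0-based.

L[1][0] = 1

Step 1: L[0][0] = √(9) = 3.
  L[1][0] = (3) / L[0][0] = 1.
Step 2: L[1][1] = √(9) = 3.
  L[2][0] = (9) / L[0][0] = 3.
  L[2][1] = (-6) / L[1][1] = -2.
Step 3: L[2][2] = √(9) = 3.
  L[3][0] = (-3) / L[0][0] = -1.
  L[3][1] = (-9) / L[1][1] = -3.
  L[3][2] = (-9) / L[2][2] = -3.
Step 4: L[3][3] = √(9) = 3.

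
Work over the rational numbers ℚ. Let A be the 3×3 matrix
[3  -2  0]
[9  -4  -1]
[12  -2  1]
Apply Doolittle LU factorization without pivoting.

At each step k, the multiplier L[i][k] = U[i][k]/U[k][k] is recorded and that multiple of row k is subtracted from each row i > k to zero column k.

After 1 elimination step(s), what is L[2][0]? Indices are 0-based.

L[2][0] = 4

[col 0] pivot 3
  R1 -= 3*R0 → (0, 2, -1)  (L[1][0] := 3)
  R2 -= 4*R0 → (0, 6, 1)  (L[2][0] := 4)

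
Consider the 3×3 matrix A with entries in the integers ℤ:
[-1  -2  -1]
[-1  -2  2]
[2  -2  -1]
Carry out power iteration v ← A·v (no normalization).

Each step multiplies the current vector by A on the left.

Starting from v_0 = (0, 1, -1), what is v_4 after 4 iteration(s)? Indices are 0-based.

v_0 = (0, 1, -1).
v_1 = A·v_0 = (-1, -4, -1).
v_2 = A·v_1 = (10, 7, 7).
v_3 = A·v_2 = (-31, -10, -1).
v_4 = A·v_3 = (52, 49, -41).

v_4 = (52, 49, -41)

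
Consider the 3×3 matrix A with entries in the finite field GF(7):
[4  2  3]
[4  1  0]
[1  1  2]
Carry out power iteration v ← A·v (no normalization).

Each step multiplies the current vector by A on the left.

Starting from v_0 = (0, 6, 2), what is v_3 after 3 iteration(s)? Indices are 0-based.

v_3 = (2, 2, 0)

v_0 = (0, 6, 2).
v_1 = A·v_0 = (4, 6, 3).
v_2 = A·v_1 = (2, 1, 2).
v_3 = A·v_2 = (2, 2, 0).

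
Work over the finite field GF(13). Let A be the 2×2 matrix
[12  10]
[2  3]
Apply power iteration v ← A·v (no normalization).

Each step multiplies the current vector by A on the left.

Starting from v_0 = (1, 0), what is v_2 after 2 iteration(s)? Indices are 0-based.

v_0 = (1, 0).
v_1 = A·v_0 = (12, 2).
v_2 = A·v_1 = (8, 4).

v_2 = (8, 4)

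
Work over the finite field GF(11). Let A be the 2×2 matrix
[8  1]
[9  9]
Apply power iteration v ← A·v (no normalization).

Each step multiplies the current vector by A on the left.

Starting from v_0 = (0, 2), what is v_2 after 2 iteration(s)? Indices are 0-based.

v_0 = (0, 2).
v_1 = A·v_0 = (2, 7).
v_2 = A·v_1 = (1, 4).

v_2 = (1, 4)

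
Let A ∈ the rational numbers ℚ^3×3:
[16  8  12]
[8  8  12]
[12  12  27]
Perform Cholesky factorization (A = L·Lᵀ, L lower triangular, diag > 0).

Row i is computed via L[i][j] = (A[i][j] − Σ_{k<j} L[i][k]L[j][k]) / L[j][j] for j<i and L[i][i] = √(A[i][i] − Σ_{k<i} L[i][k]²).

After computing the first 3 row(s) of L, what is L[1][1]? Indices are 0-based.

Step 1: L[0][0] = √(16) = 4.
  L[1][0] = (8) / L[0][0] = 2.
Step 2: L[1][1] = √(4) = 2.
  L[2][0] = (12) / L[0][0] = 3.
  L[2][1] = (6) / L[1][1] = 3.
Step 3: L[2][2] = √(9) = 3.

L[1][1] = 2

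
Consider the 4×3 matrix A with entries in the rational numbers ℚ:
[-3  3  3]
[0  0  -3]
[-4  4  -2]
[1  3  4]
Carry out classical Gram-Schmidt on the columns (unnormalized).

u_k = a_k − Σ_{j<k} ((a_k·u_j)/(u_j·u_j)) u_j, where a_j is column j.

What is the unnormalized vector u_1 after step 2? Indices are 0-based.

u_1 = (6/13, 0, 8/13, 50/13)

Step 1: u_0 = a_0 = (-3, 0, -4, 1).
Step 2: u_1 = a_1 − (-11/13)·u_0 = (6/13, 0, 8/13, 50/13).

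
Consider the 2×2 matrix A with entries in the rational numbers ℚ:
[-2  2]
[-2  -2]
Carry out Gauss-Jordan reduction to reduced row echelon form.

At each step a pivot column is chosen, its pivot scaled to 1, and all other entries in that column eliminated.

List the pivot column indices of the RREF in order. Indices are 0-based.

step 1: normalize row 0 (÷-2) = (1, -1)
  row 1: subtract -2×row0 = (0, -4)
step 2: normalize row 1 (÷-4) = (0, 1)
  row 0: subtract -1×row1 = (1, 0)

pivot columns: 0, 1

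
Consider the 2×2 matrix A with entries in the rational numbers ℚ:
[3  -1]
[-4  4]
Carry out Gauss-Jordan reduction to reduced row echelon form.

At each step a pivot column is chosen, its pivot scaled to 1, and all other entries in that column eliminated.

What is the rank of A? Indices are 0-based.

step 1: normalize row 0 (÷3) = (1, -1/3)
  row 1: subtract -4×row0 = (0, 8/3)
step 2: normalize row 1 (÷8/3) = (0, 1)
  row 0: subtract -1/3×row1 = (1, 0)

rank = 2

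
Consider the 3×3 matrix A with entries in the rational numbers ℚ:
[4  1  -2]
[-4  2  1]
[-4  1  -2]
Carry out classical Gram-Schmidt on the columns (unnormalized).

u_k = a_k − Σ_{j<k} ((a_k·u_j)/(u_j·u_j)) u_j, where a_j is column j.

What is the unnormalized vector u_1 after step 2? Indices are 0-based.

u_1 = (5/3, 4/3, 1/3)

Step 1: u_0 = a_0 = (4, -4, -4).
Step 2: u_1 = a_1 − (-1/6)·u_0 = (5/3, 4/3, 1/3).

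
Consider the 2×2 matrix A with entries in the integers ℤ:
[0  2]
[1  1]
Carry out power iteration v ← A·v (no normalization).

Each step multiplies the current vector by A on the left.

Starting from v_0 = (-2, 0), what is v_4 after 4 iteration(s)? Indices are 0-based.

v_4 = (-12, -10)

v_0 = (-2, 0).
v_1 = A·v_0 = (0, -2).
v_2 = A·v_1 = (-4, -2).
v_3 = A·v_2 = (-4, -6).
v_4 = A·v_3 = (-12, -10).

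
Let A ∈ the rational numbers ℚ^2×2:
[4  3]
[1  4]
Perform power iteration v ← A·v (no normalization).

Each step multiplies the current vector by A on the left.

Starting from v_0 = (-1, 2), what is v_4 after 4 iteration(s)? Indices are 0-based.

v_4 = (1271, 802)

v_0 = (-1, 2).
v_1 = A·v_0 = (2, 7).
v_2 = A·v_1 = (29, 30).
v_3 = A·v_2 = (206, 149).
v_4 = A·v_3 = (1271, 802).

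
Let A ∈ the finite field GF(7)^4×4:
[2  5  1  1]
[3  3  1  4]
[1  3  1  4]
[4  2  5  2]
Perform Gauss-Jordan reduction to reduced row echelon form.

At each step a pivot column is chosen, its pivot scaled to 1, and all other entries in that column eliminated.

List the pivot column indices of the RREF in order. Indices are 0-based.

[1] R0 /= 2  ⇒  (1, 6, 4, 4)
     R1 -= 3·R0  ⇒  (0, 6, 3, 6)
     R2 -= 1·R0  ⇒  (0, 4, 4, 0)
     R3 -= 4·R0  ⇒  (0, 6, 3, 0)
[2] R1 /= 6  ⇒  (0, 1, 4, 1)
     R0 -= 6·R1  ⇒  (1, 0, 1, 5)
     R2 -= 4·R1  ⇒  (0, 0, 2, 3)
     R3 -= 6·R1  ⇒  (0, 0, 0, 1)
[3] R2 /= 2  ⇒  (0, 0, 1, 5)
     R0 -= 1·R2  ⇒  (1, 0, 0, 0)
     R1 -= 4·R2  ⇒  (0, 1, 0, 2)
[4] R3 /= 1  ⇒  (0, 0, 0, 1)
     R1 -= 2·R3  ⇒  (0, 1, 0, 0)
     R2 -= 5·R3  ⇒  (0, 0, 1, 0)

pivot columns: 0, 1, 2, 3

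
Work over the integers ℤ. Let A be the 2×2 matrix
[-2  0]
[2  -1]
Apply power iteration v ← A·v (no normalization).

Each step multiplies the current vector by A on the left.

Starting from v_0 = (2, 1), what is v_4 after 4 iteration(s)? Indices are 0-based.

v_4 = (32, -59)

v_0 = (2, 1).
v_1 = A·v_0 = (-4, 3).
v_2 = A·v_1 = (8, -11).
v_3 = A·v_2 = (-16, 27).
v_4 = A·v_3 = (32, -59).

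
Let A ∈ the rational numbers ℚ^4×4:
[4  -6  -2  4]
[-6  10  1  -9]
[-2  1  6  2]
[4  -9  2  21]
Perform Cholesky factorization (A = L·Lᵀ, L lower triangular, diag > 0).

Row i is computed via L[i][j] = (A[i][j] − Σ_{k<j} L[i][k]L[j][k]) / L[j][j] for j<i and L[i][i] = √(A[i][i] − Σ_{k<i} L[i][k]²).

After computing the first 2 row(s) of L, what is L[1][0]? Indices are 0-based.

Step 1: L[0][0] = √(4) = 2.
  L[1][0] = (-6) / L[0][0] = -3.
Step 2: L[1][1] = √(1) = 1.

L[1][0] = -3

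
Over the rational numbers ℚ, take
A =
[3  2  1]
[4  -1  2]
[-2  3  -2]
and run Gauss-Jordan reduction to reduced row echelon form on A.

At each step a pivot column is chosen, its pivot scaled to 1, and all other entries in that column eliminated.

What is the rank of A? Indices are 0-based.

rank = 3

step 1: normalize row 0 (÷3) = (1, 2/3, 1/3)
  row 1: subtract 4×row0 = (0, -11/3, 2/3)
  row 2: subtract -2×row0 = (0, 13/3, -4/3)
step 2: normalize row 1 (÷-11/3) = (0, 1, -2/11)
  row 0: subtract 2/3×row1 = (1, 0, 5/11)
  row 2: subtract 13/3×row1 = (0, 0, -6/11)
step 3: normalize row 2 (÷-6/11) = (0, 0, 1)
  row 0: subtract 5/11×row2 = (1, 0, 0)
  row 1: subtract -2/11×row2 = (0, 1, 0)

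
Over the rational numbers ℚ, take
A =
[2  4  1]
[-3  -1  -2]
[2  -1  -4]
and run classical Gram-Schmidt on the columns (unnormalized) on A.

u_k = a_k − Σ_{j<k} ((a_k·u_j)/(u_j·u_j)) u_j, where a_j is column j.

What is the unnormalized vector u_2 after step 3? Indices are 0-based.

u_2 = (-11/9, -22/9, -22/9)

Step 1: u_0 = a_0 = (2, -3, 2).
Step 2: u_1 = a_1 − (9/17)·u_0 = (50/17, 10/17, -35/17).
Step 3: u_2 = a_2 − (0)·u_0 − (34/45)·u_1 = (-11/9, -22/9, -22/9).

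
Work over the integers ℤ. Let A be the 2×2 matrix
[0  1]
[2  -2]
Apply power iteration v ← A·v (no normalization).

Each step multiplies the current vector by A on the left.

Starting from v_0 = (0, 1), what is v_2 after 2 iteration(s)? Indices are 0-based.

v_0 = (0, 1).
v_1 = A·v_0 = (1, -2).
v_2 = A·v_1 = (-2, 6).

v_2 = (-2, 6)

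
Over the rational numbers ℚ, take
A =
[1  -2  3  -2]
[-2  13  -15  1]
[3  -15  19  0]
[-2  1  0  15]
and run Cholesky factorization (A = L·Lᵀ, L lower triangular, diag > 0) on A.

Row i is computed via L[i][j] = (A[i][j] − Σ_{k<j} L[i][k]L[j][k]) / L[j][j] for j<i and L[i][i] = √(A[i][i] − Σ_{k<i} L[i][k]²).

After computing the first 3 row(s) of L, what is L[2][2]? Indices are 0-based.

L[2][2] = 1

Step 1: L[0][0] = √(1) = 1.
  L[1][0] = (-2) / L[0][0] = -2.
Step 2: L[1][1] = √(9) = 3.
  L[2][0] = (3) / L[0][0] = 3.
  L[2][1] = (-9) / L[1][1] = -3.
Step 3: L[2][2] = √(1) = 1.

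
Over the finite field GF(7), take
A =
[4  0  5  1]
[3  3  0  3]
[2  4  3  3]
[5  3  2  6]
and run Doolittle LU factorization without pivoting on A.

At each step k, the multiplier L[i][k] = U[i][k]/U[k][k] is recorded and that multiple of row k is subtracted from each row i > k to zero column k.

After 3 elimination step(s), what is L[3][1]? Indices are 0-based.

L[3][1] = 1

Step 1: pivot at (0,0) is 4.
  row1 ← row1 − (6)·row0  ⇒  L[1][0]=6, U row1=(0, 3, 5, 4)
  row2 ← row2 − (4)·row0  ⇒  L[2][0]=4, U row2=(0, 4, 4, 6)
  row3 ← row3 − (3)·row0  ⇒  L[3][0]=3, U row3=(0, 3, 1, 3)
Step 2: pivot at (1,1) is 3.
  row2 ← row2 − (6)·row1  ⇒  L[2][1]=6, U row2=(0, 0, 2, 3)
  row3 ← row3 − (1)·row1  ⇒  L[3][1]=1, U row3=(0, 0, 3, 6)
Step 3: pivot at (2,2) is 2.
  row3 ← row3 − (5)·row2  ⇒  L[3][2]=5, U row3=(0, 0, 0, 5)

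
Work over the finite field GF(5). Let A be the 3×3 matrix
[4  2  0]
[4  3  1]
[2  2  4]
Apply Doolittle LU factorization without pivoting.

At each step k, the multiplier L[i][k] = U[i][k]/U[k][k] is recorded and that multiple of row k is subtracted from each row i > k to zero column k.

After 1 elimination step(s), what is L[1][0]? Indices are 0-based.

L[1][0] = 1

[col 0] pivot 4
  R1 -= 1*R0 → (0, 1, 1)  (L[1][0] := 1)
  R2 -= 3*R0 → (0, 1, 4)  (L[2][0] := 3)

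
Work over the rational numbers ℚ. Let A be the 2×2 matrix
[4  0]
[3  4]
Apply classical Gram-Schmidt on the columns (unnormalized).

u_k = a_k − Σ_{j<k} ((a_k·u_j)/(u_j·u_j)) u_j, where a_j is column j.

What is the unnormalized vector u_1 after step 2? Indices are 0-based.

Step 1: u_0 = a_0 = (4, 3).
Step 2: u_1 = a_1 − (12/25)·u_0 = (-48/25, 64/25).

u_1 = (-48/25, 64/25)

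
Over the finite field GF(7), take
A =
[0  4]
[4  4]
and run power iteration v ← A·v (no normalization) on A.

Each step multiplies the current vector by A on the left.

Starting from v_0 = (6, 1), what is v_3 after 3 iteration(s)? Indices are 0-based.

v_0 = (6, 1).
v_1 = A·v_0 = (4, 0).
v_2 = A·v_1 = (0, 2).
v_3 = A·v_2 = (1, 1).

v_3 = (1, 1)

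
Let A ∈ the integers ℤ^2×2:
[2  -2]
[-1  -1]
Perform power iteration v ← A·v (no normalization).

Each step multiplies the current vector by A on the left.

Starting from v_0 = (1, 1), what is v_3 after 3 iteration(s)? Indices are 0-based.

v_3 = (4, -6)

v_0 = (1, 1).
v_1 = A·v_0 = (0, -2).
v_2 = A·v_1 = (4, 2).
v_3 = A·v_2 = (4, -6).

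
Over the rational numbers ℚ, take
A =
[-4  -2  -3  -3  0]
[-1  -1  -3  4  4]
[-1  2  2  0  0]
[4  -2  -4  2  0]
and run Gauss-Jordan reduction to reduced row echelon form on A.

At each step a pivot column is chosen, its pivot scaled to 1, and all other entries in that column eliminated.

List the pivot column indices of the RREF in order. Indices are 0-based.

pivot columns: 0, 1, 2, 3

pivot(0,0)=-4: scale R0 → (1, 1/2, 3/4, 3/4, 0)
  clear (1,0): R1 −= (-1)R0 → (0, -1/2, -9/4, 19/4, 4)
  clear (2,0): R2 −= (-1)R0 → (0, 5/2, 11/4, 3/4, 0)
  clear (3,0): R3 −= (4)R0 → (0, -4, -7, -1, 0)
pivot(1,1)=-1/2: scale R1 → (0, 1, 9/2, -19/2, -8)
  clear (0,1): R0 −= (1/2)R1 → (1, 0, -3/2, 11/2, 4)
  clear (2,1): R2 −= (5/2)R1 → (0, 0, -17/2, 49/2, 20)
  clear (3,1): R3 −= (-4)R1 → (0, 0, 11, -39, -32)
pivot(2,2)=-17/2: scale R2 → (0, 0, 1, -49/17, -40/17)
  clear (0,2): R0 −= (-3/2)R2 → (1, 0, 0, 20/17, 8/17)
  clear (1,2): R1 −= (9/2)R2 → (0, 1, 0, 59/17, 44/17)
  clear (3,2): R3 −= (11)R2 → (0, 0, 0, -124/17, -104/17)
pivot(3,3)=-124/17: scale R3 → (0, 0, 0, 1, 26/31)
  clear (0,3): R0 −= (20/17)R3 → (1, 0, 0, 0, -16/31)
  clear (1,3): R1 −= (59/17)R3 → (0, 1, 0, 0, -10/31)
  clear (2,3): R2 −= (-49/17)R3 → (0, 0, 1, 0, 2/31)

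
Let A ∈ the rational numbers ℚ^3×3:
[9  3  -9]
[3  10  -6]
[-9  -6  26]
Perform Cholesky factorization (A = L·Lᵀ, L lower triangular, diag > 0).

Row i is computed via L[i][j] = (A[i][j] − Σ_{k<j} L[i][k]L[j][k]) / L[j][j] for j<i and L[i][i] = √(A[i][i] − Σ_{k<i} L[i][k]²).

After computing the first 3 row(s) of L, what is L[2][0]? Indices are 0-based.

L[2][0] = -3

Step 1: L[0][0] = √(9) = 3.
  L[1][0] = (3) / L[0][0] = 1.
Step 2: L[1][1] = √(9) = 3.
  L[2][0] = (-9) / L[0][0] = -3.
  L[2][1] = (-3) / L[1][1] = -1.
Step 3: L[2][2] = √(16) = 4.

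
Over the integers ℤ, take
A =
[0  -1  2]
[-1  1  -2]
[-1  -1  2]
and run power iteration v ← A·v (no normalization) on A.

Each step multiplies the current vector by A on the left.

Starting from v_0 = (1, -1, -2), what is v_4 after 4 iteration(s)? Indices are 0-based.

v_0 = (1, -1, -2).
v_1 = A·v_0 = (-3, 2, -4).
v_2 = A·v_1 = (-10, 13, -7).
v_3 = A·v_2 = (-27, 37, -17).
v_4 = A·v_3 = (-71, 98, -44).

v_4 = (-71, 98, -44)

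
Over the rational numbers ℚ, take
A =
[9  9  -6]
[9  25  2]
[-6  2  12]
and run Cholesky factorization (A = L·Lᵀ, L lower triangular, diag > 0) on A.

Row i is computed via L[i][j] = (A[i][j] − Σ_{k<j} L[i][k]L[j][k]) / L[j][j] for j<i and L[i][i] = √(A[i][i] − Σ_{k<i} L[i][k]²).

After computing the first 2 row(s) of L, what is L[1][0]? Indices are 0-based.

Step 1: L[0][0] = √(9) = 3.
  L[1][0] = (9) / L[0][0] = 3.
Step 2: L[1][1] = √(16) = 4.

L[1][0] = 3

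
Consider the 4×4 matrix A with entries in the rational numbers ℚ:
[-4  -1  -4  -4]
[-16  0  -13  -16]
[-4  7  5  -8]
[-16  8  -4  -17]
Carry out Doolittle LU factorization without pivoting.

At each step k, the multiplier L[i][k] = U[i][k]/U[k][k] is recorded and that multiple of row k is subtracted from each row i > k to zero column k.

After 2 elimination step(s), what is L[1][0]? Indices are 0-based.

L[1][0] = 4

k=0: U[0][0]=-4
  eliminate (1,0): mult=4, new row 1: (0, 4, 3, 0); set L[1][0]=4
  eliminate (2,0): mult=1, new row 2: (0, 8, 9, -4); set L[2][0]=1
  eliminate (3,0): mult=4, new row 3: (0, 12, 12, -1); set L[3][0]=4
k=1: U[1][1]=4
  eliminate (2,1): mult=2, new row 2: (0, 0, 3, -4); set L[2][1]=2
  eliminate (3,1): mult=3, new row 3: (0, 0, 3, -1); set L[3][1]=3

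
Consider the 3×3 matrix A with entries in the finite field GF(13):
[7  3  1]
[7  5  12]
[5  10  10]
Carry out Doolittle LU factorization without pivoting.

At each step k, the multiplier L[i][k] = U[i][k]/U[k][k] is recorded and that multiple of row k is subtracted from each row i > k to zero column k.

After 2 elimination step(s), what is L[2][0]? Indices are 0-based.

L[2][0] = 10

Step 1: pivot at (0,0) is 7.
  row1 ← row1 − (1)·row0  ⇒  L[1][0]=1, U row1=(0, 2, 11)
  row2 ← row2 − (10)·row0  ⇒  L[2][0]=10, U row2=(0, 6, 0)
Step 2: pivot at (1,1) is 2.
  row2 ← row2 − (3)·row1  ⇒  L[2][1]=3, U row2=(0, 0, 6)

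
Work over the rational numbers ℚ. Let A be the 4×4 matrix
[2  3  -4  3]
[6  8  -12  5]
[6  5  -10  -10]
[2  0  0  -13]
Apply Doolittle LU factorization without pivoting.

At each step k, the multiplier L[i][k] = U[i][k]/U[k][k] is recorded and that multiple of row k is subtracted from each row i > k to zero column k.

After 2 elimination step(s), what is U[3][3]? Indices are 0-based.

U[3][3] = -4

Step 1: pivot at (0,0) is 2.
  row1 ← row1 − (3)·row0  ⇒  L[1][0]=3, U row1=(0, -1, 0, -4)
  row2 ← row2 − (3)·row0  ⇒  L[2][0]=3, U row2=(0, -4, 2, -19)
  row3 ← row3 − (1)·row0  ⇒  L[3][0]=1, U row3=(0, -3, 4, -16)
Step 2: pivot at (1,1) is -1.
  row2 ← row2 − (4)·row1  ⇒  L[2][1]=4, U row2=(0, 0, 2, -3)
  row3 ← row3 − (3)·row1  ⇒  L[3][1]=3, U row3=(0, 0, 4, -4)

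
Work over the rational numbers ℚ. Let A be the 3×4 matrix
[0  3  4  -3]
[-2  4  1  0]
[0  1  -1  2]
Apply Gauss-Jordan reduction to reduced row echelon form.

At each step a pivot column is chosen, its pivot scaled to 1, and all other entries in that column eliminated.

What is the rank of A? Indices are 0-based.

rank = 3

step 1: exchange rows 0,1
step 1: normalize row 0 (÷-2) = (1, -2, -1/2, 0)
step 2: normalize row 1 (÷3) = (0, 1, 4/3, -1)
  row 0: subtract -2×row1 = (1, 0, 13/6, -2)
  row 2: subtract 1×row1 = (0, 0, -7/3, 3)
step 3: normalize row 2 (÷-7/3) = (0, 0, 1, -9/7)
  row 0: subtract 13/6×row2 = (1, 0, 0, 11/14)
  row 1: subtract 4/3×row2 = (0, 1, 0, 5/7)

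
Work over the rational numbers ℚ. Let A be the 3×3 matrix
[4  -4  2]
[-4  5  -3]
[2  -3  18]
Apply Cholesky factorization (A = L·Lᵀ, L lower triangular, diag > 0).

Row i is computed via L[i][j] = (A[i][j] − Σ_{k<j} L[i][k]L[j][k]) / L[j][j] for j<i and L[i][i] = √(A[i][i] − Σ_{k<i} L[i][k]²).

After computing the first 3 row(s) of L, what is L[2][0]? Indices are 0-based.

L[2][0] = 1

Step 1: L[0][0] = √(4) = 2.
  L[1][0] = (-4) / L[0][0] = -2.
Step 2: L[1][1] = √(1) = 1.
  L[2][0] = (2) / L[0][0] = 1.
  L[2][1] = (-1) / L[1][1] = -1.
Step 3: L[2][2] = √(16) = 4.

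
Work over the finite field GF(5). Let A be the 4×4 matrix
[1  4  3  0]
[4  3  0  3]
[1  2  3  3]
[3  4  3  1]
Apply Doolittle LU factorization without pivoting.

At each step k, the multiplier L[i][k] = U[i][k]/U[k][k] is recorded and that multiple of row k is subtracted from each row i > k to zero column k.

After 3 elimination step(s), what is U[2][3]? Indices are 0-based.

U[2][3] = 1

k=0: U[0][0]=1
  eliminate (1,0): mult=4, new row 1: (0, 2, 3, 3); set L[1][0]=4
  eliminate (2,0): mult=1, new row 2: (0, 3, 0, 3); set L[2][0]=1
  eliminate (3,0): mult=3, new row 3: (0, 2, 4, 1); set L[3][0]=3
k=1: U[1][1]=2
  eliminate (2,1): mult=4, new row 2: (0, 0, 3, 1); set L[2][1]=4
  eliminate (3,1): mult=1, new row 3: (0, 0, 1, 3); set L[3][1]=1
k=2: U[2][2]=3
  eliminate (3,2): mult=2, new row 3: (0, 0, 0, 1); set L[3][2]=2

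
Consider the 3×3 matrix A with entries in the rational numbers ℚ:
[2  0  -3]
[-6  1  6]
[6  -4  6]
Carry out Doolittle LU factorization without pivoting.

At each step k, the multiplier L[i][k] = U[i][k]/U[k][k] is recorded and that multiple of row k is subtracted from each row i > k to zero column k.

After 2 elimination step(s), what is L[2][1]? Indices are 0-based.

L[2][1] = -4

k=0: U[0][0]=2
  eliminate (1,0): mult=-3, new row 1: (0, 1, -3); set L[1][0]=-3
  eliminate (2,0): mult=3, new row 2: (0, -4, 15); set L[2][0]=3
k=1: U[1][1]=1
  eliminate (2,1): mult=-4, new row 2: (0, 0, 3); set L[2][1]=-4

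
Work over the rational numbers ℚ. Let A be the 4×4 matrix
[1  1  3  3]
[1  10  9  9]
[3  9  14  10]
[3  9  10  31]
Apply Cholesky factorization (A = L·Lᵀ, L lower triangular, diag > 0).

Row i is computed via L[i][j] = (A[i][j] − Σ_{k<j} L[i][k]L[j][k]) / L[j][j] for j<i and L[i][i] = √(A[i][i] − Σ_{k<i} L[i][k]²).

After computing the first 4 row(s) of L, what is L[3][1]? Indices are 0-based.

L[3][1] = 2

Step 1: L[0][0] = √(1) = 1.
  L[1][0] = (1) / L[0][0] = 1.
Step 2: L[1][1] = √(9) = 3.
  L[2][0] = (3) / L[0][0] = 3.
  L[2][1] = (6) / L[1][1] = 2.
Step 3: L[2][2] = √(1) = 1.
  L[3][0] = (3) / L[0][0] = 3.
  L[3][1] = (6) / L[1][1] = 2.
  L[3][2] = (-3) / L[2][2] = -3.
Step 4: L[3][3] = √(9) = 3.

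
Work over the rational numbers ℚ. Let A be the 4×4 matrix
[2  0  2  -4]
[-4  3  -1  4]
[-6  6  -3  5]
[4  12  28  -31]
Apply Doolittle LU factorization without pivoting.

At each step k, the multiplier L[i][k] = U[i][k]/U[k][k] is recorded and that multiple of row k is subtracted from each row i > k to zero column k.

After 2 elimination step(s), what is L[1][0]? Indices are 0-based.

k=0: U[0][0]=2
  eliminate (1,0): mult=-2, new row 1: (0, 3, 3, -4); set L[1][0]=-2
  eliminate (2,0): mult=-3, new row 2: (0, 6, 3, -7); set L[2][0]=-3
  eliminate (3,0): mult=2, new row 3: (0, 12, 24, -23); set L[3][0]=2
k=1: U[1][1]=3
  eliminate (2,1): mult=2, new row 2: (0, 0, -3, 1); set L[2][1]=2
  eliminate (3,1): mult=4, new row 3: (0, 0, 12, -7); set L[3][1]=4

L[1][0] = -2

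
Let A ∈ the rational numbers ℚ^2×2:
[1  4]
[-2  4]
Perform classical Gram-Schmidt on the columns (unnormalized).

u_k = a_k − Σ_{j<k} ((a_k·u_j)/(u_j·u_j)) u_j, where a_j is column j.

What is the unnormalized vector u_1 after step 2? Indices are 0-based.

u_1 = (24/5, 12/5)

Step 1: u_0 = a_0 = (1, -2).
Step 2: u_1 = a_1 − (-4/5)·u_0 = (24/5, 12/5).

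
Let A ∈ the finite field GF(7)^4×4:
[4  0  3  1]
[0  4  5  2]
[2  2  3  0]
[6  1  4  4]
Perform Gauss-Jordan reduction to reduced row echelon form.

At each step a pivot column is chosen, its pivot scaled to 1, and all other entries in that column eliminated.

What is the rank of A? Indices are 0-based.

step 1: normalize row 0 (÷4) = (1, 0, 6, 2)
  row 2: subtract 2×row0 = (0, 2, 5, 3)
  row 3: subtract 6×row0 = (0, 1, 3, 6)
step 2: normalize row 1 (÷4) = (0, 1, 3, 4)
  row 2: subtract 2×row1 = (0, 0, 6, 2)
  row 3: subtract 1×row1 = (0, 0, 0, 2)
step 3: normalize row 2 (÷6) = (0, 0, 1, 5)
  row 0: subtract 6×row2 = (1, 0, 0, 0)
  row 1: subtract 3×row2 = (0, 1, 0, 3)
step 4: normalize row 3 (÷2) = (0, 0, 0, 1)
  row 1: subtract 3×row3 = (0, 1, 0, 0)
  row 2: subtract 5×row3 = (0, 0, 1, 0)

rank = 4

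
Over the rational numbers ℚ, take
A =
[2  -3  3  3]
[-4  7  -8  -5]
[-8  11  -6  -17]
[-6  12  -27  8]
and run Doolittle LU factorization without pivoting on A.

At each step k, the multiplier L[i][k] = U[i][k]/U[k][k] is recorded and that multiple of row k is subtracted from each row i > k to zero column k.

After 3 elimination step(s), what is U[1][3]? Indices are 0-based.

U[1][3] = 1

Step 1: pivot at (0,0) is 2.
  row1 ← row1 − (-2)·row0  ⇒  L[1][0]=-2, U row1=(0, 1, -2, 1)
  row2 ← row2 − (-4)·row0  ⇒  L[2][0]=-4, U row2=(0, -1, 6, -5)
  row3 ← row3 − (-3)·row0  ⇒  L[3][0]=-3, U row3=(0, 3, -18, 17)
Step 2: pivot at (1,1) is 1.
  row2 ← row2 − (-1)·row1  ⇒  L[2][1]=-1, U row2=(0, 0, 4, -4)
  row3 ← row3 − (3)·row1  ⇒  L[3][1]=3, U row3=(0, 0, -12, 14)
Step 3: pivot at (2,2) is 4.
  row3 ← row3 − (-3)·row2  ⇒  L[3][2]=-3, U row3=(0, 0, 0, 2)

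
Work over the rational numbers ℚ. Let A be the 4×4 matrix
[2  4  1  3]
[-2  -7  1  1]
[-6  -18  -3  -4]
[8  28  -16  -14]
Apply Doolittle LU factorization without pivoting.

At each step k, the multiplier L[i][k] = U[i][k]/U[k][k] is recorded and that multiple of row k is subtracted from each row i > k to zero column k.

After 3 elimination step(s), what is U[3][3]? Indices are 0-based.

[col 0] pivot 2
  R1 -= -1*R0 → (0, -3, 2, 4)  (L[1][0] := -1)
  R2 -= -3*R0 → (0, -6, 0, 5)  (L[2][0] := -3)
  R3 -= 4*R0 → (0, 12, -20, -26)  (L[3][0] := 4)
[col 1] pivot -3
  R2 -= 2*R1 → (0, 0, -4, -3)  (L[2][1] := 2)
  R3 -= -4*R1 → (0, 0, -12, -10)  (L[3][1] := -4)
[col 2] pivot -4
  R3 -= 3*R2 → (0, 0, 0, -1)  (L[3][2] := 3)

U[3][3] = -1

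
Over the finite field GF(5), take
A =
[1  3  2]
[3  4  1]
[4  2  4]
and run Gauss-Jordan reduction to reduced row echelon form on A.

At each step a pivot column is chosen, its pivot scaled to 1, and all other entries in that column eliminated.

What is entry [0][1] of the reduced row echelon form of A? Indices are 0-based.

[1] R0 /= 1  ⇒  (1, 3, 2)
     R1 -= 3·R0  ⇒  (0, 0, 0)
     R2 -= 4·R0  ⇒  (0, 0, 1)
column 1 empty below row 1
[2] R1 <-> R2
[2] R1 /= 1  ⇒  (0, 0, 1)
     R0 -= 2·R1  ⇒  (1, 3, 0)

M[0][1] = 3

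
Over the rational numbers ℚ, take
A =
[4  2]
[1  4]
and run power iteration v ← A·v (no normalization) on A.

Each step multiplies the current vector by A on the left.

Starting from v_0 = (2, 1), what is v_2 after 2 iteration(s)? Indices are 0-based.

v_0 = (2, 1).
v_1 = A·v_0 = (10, 6).
v_2 = A·v_1 = (52, 34).

v_2 = (52, 34)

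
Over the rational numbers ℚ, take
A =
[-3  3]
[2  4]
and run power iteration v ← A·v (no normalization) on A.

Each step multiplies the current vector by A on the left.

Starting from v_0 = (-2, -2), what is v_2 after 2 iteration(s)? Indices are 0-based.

v_2 = (-36, -48)

v_0 = (-2, -2).
v_1 = A·v_0 = (0, -12).
v_2 = A·v_1 = (-36, -48).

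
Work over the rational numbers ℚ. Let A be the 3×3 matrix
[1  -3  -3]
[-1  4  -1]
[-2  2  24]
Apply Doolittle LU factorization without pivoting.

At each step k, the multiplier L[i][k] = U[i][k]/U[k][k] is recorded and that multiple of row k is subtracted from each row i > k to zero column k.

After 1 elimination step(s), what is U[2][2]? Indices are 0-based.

[col 0] pivot 1
  R1 -= -1*R0 → (0, 1, -4)  (L[1][0] := -1)
  R2 -= -2*R0 → (0, -4, 18)  (L[2][0] := -2)

U[2][2] = 18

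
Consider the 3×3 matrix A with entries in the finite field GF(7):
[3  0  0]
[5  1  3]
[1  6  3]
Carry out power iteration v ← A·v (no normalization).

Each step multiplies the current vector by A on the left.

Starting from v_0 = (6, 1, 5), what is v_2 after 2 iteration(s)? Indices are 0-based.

v_0 = (6, 1, 5).
v_1 = A·v_0 = (4, 4, 6).
v_2 = A·v_1 = (5, 0, 4).

v_2 = (5, 0, 4)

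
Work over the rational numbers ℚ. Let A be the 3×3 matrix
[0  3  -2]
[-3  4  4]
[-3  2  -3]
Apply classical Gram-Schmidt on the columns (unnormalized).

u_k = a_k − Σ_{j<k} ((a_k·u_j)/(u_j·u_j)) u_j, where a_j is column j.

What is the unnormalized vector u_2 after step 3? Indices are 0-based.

Step 1: u_0 = a_0 = (0, -3, -3).
Step 2: u_1 = a_1 − (-1)·u_0 = (3, 1, -1).
Step 3: u_2 = a_2 − (-1/6)·u_0 − (1/11)·u_1 = (-25/11, 75/22, -75/22).

u_2 = (-25/11, 75/22, -75/22)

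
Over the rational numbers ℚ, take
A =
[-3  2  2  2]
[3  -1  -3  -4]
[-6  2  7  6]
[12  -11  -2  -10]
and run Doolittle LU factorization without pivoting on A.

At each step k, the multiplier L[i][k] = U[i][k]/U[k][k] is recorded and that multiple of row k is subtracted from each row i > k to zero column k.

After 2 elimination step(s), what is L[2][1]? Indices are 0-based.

L[2][1] = -2

Step 1: pivot at (0,0) is -3.
  row1 ← row1 − (-1)·row0  ⇒  L[1][0]=-1, U row1=(0, 1, -1, -2)
  row2 ← row2 − (2)·row0  ⇒  L[2][0]=2, U row2=(0, -2, 3, 2)
  row3 ← row3 − (-4)·row0  ⇒  L[3][0]=-4, U row3=(0, -3, 6, -2)
Step 2: pivot at (1,1) is 1.
  row2 ← row2 − (-2)·row1  ⇒  L[2][1]=-2, U row2=(0, 0, 1, -2)
  row3 ← row3 − (-3)·row1  ⇒  L[3][1]=-3, U row3=(0, 0, 3, -8)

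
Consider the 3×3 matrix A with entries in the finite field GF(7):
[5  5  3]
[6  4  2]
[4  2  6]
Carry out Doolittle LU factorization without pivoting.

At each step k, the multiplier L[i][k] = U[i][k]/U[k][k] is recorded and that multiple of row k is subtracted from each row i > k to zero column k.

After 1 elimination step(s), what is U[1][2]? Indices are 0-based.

Step 1: pivot at (0,0) is 5.
  row1 ← row1 − (4)·row0  ⇒  L[1][0]=4, U row1=(0, 5, 4)
  row2 ← row2 − (5)·row0  ⇒  L[2][0]=5, U row2=(0, 5, 5)

U[1][2] = 4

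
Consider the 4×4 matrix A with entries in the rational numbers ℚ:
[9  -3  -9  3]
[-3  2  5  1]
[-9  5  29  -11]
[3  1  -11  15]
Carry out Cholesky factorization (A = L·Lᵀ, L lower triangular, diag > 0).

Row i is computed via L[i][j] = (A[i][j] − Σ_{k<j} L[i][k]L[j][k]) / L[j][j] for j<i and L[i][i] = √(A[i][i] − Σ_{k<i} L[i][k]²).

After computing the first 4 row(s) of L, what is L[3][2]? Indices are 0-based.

L[3][2] = -3

Step 1: L[0][0] = √(9) = 3.
  L[1][0] = (-3) / L[0][0] = -1.
Step 2: L[1][1] = √(1) = 1.
  L[2][0] = (-9) / L[0][0] = -3.
  L[2][1] = (2) / L[1][1] = 2.
Step 3: L[2][2] = √(16) = 4.
  L[3][0] = (3) / L[0][0] = 1.
  L[3][1] = (2) / L[1][1] = 2.
  L[3][2] = (-12) / L[2][2] = -3.
Step 4: L[3][3] = √(1) = 1.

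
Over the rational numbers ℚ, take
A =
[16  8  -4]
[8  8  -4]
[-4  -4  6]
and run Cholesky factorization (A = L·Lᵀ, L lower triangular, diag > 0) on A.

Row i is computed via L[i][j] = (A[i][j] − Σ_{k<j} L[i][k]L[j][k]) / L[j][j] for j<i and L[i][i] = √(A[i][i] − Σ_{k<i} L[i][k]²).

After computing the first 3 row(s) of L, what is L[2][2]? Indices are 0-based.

L[2][2] = 2

Step 1: L[0][0] = √(16) = 4.
  L[1][0] = (8) / L[0][0] = 2.
Step 2: L[1][1] = √(4) = 2.
  L[2][0] = (-4) / L[0][0] = -1.
  L[2][1] = (-2) / L[1][1] = -1.
Step 3: L[2][2] = √(4) = 2.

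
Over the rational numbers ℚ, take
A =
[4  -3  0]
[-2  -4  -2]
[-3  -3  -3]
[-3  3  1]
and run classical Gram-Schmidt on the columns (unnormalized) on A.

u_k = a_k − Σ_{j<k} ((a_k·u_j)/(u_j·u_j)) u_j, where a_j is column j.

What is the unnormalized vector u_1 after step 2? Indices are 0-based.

u_1 = (-49/19, -80/19, -63/19, 51/19)

Step 1: u_0 = a_0 = (4, -2, -3, -3).
Step 2: u_1 = a_1 − (-2/19)·u_0 = (-49/19, -80/19, -63/19, 51/19).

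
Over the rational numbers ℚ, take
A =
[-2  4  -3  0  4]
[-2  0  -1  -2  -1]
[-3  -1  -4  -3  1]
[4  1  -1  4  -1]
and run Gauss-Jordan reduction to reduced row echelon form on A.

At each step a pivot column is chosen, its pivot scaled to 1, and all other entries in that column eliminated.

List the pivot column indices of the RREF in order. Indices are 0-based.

step 1: normalize row 0 (÷-2) = (1, -2, 3/2, 0, -2)
  row 1: subtract -2×row0 = (0, -4, 2, -2, -5)
  row 2: subtract -3×row0 = (0, -7, 1/2, -3, -5)
  row 3: subtract 4×row0 = (0, 9, -7, 4, 7)
step 2: normalize row 1 (÷-4) = (0, 1, -1/2, 1/2, 5/4)
  row 0: subtract -2×row1 = (1, 0, 1/2, 1, 1/2)
  row 2: subtract -7×row1 = (0, 0, -3, 1/2, 15/4)
  row 3: subtract 9×row1 = (0, 0, -5/2, -1/2, -17/4)
step 3: normalize row 2 (÷-3) = (0, 0, 1, -1/6, -5/4)
  row 0: subtract 1/2×row2 = (1, 0, 0, 13/12, 9/8)
  row 1: subtract -1/2×row2 = (0, 1, 0, 5/12, 5/8)
  row 3: subtract -5/2×row2 = (0, 0, 0, -11/12, -59/8)
step 4: normalize row 3 (÷-11/12) = (0, 0, 0, 1, 177/22)
  row 0: subtract 13/12×row3 = (1, 0, 0, 0, -167/22)
  row 1: subtract 5/12×row3 = (0, 1, 0, 0, -30/11)
  row 2: subtract -1/6×row3 = (0, 0, 1, 0, 1/11)

pivot columns: 0, 1, 2, 3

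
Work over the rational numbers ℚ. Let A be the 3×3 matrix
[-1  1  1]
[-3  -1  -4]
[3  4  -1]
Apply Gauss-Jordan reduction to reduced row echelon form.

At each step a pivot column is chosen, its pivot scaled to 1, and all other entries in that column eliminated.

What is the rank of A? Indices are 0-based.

rank = 3

pivot(0,0)=-1: scale R0 → (1, -1, -1)
  clear (1,0): R1 −= (-3)R0 → (0, -4, -7)
  clear (2,0): R2 −= (3)R0 → (0, 7, 2)
pivot(1,1)=-4: scale R1 → (0, 1, 7/4)
  clear (0,1): R0 −= (-1)R1 → (1, 0, 3/4)
  clear (2,1): R2 −= (7)R1 → (0, 0, -41/4)
pivot(2,2)=-41/4: scale R2 → (0, 0, 1)
  clear (0,2): R0 −= (3/4)R2 → (1, 0, 0)
  clear (1,2): R1 −= (7/4)R2 → (0, 1, 0)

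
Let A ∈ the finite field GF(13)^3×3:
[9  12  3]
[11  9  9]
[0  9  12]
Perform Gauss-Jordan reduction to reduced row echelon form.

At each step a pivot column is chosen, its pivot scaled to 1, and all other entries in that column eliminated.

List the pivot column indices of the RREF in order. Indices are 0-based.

[1] R0 /= 9  ⇒  (1, 10, 9)
     R1 -= 11·R0  ⇒  (0, 3, 1)
[2] R1 /= 3  ⇒  (0, 1, 9)
     R0 -= 10·R1  ⇒  (1, 0, 10)
     R2 -= 9·R1  ⇒  (0, 0, 9)
[3] R2 /= 9  ⇒  (0, 0, 1)
     R0 -= 10·R2  ⇒  (1, 0, 0)
     R1 -= 9·R2  ⇒  (0, 1, 0)

pivot columns: 0, 1, 2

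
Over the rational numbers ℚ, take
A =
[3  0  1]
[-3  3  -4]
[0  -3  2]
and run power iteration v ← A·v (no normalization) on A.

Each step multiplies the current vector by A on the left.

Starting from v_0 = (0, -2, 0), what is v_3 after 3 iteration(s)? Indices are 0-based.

v_0 = (0, -2, 0).
v_1 = A·v_0 = (0, -6, 6).
v_2 = A·v_1 = (6, -42, 30).
v_3 = A·v_2 = (48, -264, 186).

v_3 = (48, -264, 186)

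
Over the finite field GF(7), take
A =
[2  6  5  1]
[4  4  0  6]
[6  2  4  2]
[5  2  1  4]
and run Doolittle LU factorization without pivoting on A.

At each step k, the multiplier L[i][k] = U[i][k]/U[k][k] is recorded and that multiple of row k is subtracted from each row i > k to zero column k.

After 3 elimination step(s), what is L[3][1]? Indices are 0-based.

L[3][1] = 6

Step 1: pivot at (0,0) is 2.
  row1 ← row1 − (2)·row0  ⇒  L[1][0]=2, U row1=(0, 6, 4, 4)
  row2 ← row2 − (3)·row0  ⇒  L[2][0]=3, U row2=(0, 5, 3, 6)
  row3 ← row3 − (6)·row0  ⇒  L[3][0]=6, U row3=(0, 1, 6, 5)
Step 2: pivot at (1,1) is 6.
  row2 ← row2 − (2)·row1  ⇒  L[2][1]=2, U row2=(0, 0, 2, 5)
  row3 ← row3 − (6)·row1  ⇒  L[3][1]=6, U row3=(0, 0, 3, 2)
Step 3: pivot at (2,2) is 2.
  row3 ← row3 − (5)·row2  ⇒  L[3][2]=5, U row3=(0, 0, 0, 5)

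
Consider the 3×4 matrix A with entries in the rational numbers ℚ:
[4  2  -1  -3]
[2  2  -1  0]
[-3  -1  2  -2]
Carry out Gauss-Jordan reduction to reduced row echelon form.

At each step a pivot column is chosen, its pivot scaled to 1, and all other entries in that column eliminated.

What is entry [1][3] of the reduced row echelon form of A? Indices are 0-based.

step 1: normalize row 0 (÷4) = (1, 1/2, -1/4, -3/4)
  row 1: subtract 2×row0 = (0, 1, -1/2, 3/2)
  row 2: subtract -3×row0 = (0, 1/2, 5/4, -17/4)
step 2: normalize row 1 (÷1) = (0, 1, -1/2, 3/2)
  row 0: subtract 1/2×row1 = (1, 0, 0, -3/2)
  row 2: subtract 1/2×row1 = (0, 0, 3/2, -5)
step 3: normalize row 2 (÷3/2) = (0, 0, 1, -10/3)
  row 1: subtract -1/2×row2 = (0, 1, 0, -1/6)

M[1][3] = -1/6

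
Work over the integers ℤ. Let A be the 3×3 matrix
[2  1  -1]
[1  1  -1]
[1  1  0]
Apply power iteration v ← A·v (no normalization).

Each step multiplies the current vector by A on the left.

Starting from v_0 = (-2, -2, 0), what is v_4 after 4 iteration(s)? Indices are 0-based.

v_0 = (-2, -2, 0).
v_1 = A·v_0 = (-6, -4, -4).
v_2 = A·v_1 = (-12, -6, -10).
v_3 = A·v_2 = (-20, -8, -18).
v_4 = A·v_3 = (-30, -10, -28).

v_4 = (-30, -10, -28)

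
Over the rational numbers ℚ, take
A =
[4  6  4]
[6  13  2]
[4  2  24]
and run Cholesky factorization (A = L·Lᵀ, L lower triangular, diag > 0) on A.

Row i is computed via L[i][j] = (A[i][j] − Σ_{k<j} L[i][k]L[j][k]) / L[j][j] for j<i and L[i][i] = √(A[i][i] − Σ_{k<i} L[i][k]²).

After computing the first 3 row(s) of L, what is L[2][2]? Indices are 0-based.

L[2][2] = 4

Step 1: L[0][0] = √(4) = 2.
  L[1][0] = (6) / L[0][0] = 3.
Step 2: L[1][1] = √(4) = 2.
  L[2][0] = (4) / L[0][0] = 2.
  L[2][1] = (-4) / L[1][1] = -2.
Step 3: L[2][2] = √(16) = 4.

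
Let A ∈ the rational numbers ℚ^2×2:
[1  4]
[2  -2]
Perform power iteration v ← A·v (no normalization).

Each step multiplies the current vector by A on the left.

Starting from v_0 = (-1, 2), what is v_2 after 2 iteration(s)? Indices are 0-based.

v_0 = (-1, 2).
v_1 = A·v_0 = (7, -6).
v_2 = A·v_1 = (-17, 26).

v_2 = (-17, 26)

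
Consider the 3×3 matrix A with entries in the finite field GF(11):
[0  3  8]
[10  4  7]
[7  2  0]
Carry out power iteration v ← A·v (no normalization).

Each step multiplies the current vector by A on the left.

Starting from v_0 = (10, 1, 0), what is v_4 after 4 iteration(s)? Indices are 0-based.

v_0 = (10, 1, 0).
v_1 = A·v_0 = (3, 5, 6).
v_2 = A·v_1 = (8, 4, 9).
v_3 = A·v_2 = (7, 5, 9).
v_4 = A·v_3 = (10, 10, 4).

v_4 = (10, 10, 4)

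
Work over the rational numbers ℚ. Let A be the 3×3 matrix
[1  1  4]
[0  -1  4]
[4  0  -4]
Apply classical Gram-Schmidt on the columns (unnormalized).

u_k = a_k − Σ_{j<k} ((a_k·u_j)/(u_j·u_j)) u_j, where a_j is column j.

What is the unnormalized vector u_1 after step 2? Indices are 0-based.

Step 1: u_0 = a_0 = (1, 0, 4).
Step 2: u_1 = a_1 − (1/17)·u_0 = (16/17, -1, -4/17).

u_1 = (16/17, -1, -4/17)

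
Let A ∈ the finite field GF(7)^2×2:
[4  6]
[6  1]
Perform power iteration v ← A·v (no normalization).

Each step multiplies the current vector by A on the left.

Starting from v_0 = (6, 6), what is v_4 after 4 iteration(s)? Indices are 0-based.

v_4 = (5, 3)

v_0 = (6, 6).
v_1 = A·v_0 = (4, 0).
v_2 = A·v_1 = (2, 3).
v_3 = A·v_2 = (5, 1).
v_4 = A·v_3 = (5, 3).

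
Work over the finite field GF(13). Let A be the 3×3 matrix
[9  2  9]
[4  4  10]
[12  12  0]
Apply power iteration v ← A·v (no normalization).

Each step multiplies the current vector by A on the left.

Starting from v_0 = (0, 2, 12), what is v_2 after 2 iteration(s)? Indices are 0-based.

v_2 = (11, 4, 7)

v_0 = (0, 2, 12).
v_1 = A·v_0 = (8, 11, 11).
v_2 = A·v_1 = (11, 4, 7).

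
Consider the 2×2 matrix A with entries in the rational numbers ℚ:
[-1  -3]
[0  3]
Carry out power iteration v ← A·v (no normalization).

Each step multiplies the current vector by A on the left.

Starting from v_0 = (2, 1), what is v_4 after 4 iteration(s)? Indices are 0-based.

v_4 = (-58, 81)

v_0 = (2, 1).
v_1 = A·v_0 = (-5, 3).
v_2 = A·v_1 = (-4, 9).
v_3 = A·v_2 = (-23, 27).
v_4 = A·v_3 = (-58, 81).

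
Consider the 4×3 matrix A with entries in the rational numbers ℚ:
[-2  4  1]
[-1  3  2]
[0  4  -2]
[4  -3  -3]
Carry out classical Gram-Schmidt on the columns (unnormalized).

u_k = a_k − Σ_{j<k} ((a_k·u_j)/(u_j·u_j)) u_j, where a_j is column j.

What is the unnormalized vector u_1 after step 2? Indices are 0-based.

Step 1: u_0 = a_0 = (-2, -1, 0, 4).
Step 2: u_1 = a_1 − (-23/21)·u_0 = (38/21, 40/21, 4, 29/21).

u_1 = (38/21, 40/21, 4, 29/21)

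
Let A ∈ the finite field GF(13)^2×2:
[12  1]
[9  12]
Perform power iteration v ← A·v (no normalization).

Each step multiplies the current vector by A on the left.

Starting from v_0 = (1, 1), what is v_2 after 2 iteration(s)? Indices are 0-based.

v_2 = (8, 5)

v_0 = (1, 1).
v_1 = A·v_0 = (0, 8).
v_2 = A·v_1 = (8, 5).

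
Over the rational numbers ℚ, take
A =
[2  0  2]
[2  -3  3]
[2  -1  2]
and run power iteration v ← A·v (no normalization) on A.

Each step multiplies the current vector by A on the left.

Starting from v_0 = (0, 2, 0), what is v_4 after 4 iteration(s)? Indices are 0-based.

v_0 = (0, 2, 0).
v_1 = A·v_0 = (0, -6, -2).
v_2 = A·v_1 = (-4, 12, 2).
v_3 = A·v_2 = (-4, -38, -16).
v_4 = A·v_3 = (-40, 58, -2).

v_4 = (-40, 58, -2)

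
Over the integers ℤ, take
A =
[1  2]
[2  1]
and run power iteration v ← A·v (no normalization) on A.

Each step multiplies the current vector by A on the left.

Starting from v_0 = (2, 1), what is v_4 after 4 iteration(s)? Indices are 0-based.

v_4 = (122, 121)

v_0 = (2, 1).
v_1 = A·v_0 = (4, 5).
v_2 = A·v_1 = (14, 13).
v_3 = A·v_2 = (40, 41).
v_4 = A·v_3 = (122, 121).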